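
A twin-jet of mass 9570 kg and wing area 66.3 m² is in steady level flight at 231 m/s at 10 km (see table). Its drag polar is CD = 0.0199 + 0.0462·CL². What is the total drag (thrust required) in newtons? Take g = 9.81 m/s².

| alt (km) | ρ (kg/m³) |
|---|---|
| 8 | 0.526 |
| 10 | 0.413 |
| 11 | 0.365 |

At 10 km, from the table: ρ = 0.413 kg/m³.
In steady level flight, lift balances weight: W = mg = 9570 × 9.81 = 93882 N.
q = ½ρv² = ½ × 0.413 × 231² = 11020 Pa.
CL = W/(q·S) = 93882 / (11020 × 66.3) = 0.1285.
CD = 0.0199 + 0.0462 × 0.1285² = 0.02066.
D = q·S·CD = 11020 × 66.3 × 0.02066 = 15100 N

D = 15100 N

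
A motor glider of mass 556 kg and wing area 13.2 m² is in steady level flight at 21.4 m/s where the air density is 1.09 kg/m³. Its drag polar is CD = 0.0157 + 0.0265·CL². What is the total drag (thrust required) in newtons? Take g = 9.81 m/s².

D = 291 N

Weight W = mg = 556 × 9.81 = 5454.4 N; in level flight L = W.
q = ½ρv² = ½ × 1.09 × 21.4² = 249.6 Pa.
CL = 2W/(ρv²S) = 2×5454.4/(1.09×21.4²×13.2) = 1.656.
CD = 0.0157 + 0.0265 × 1.656² = 0.08833.
D = q·S·CD = 249.6 × 13.2 × 0.08833 = 291 N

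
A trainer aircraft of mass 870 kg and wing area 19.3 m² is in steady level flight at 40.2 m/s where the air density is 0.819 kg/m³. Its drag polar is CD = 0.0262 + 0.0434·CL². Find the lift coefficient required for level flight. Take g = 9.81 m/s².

CL = 0.668

In steady level flight, lift balances weight: W = mg = 870 × 9.81 = 8534.7 N.
q = ½ρv² = ½ × 0.819 × 40.2² = 661.8 Pa.
Required CL = L/(qS) = 8534.7/(661.8·19.3) = 0.6682.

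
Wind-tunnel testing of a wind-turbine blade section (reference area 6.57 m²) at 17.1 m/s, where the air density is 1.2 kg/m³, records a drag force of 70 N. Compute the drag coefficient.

From D = ½ρv²S·CD, rearranging gives CD = 2D/(ρv²S).
CD = 2 × 70 / (1.2 × 17.1² × 6.57) = 0.0607

CD = 0.0607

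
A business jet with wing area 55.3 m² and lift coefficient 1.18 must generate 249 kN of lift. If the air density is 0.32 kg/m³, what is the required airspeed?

v = 154 m/s

L = ½ρv²S·CL ⇒ v = √(2L/(ρ·S·CL))
v = √(2 × 2.49×10^5 / (0.32 × 55.3 × 1.18)) = √23850 = 154 m/s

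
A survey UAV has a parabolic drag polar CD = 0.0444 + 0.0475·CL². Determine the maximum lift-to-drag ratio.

For CD = CD0 + K·CL², (L/D)max occurs at CL* = √(CD0/K) and equals 1/(2√(K·CD0)).
(L/D)max = 1/(2√(0.0475 × 0.0444)) = 1/(2 × 0.04592) = 10.9

(L/D)max = 10.9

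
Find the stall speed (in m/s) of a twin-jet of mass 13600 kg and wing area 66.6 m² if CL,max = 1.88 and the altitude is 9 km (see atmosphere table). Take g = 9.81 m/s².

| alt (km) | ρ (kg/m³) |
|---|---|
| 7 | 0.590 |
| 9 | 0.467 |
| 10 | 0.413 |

V_stall = 67.6 m/s

At 9 km, from the table: ρ = 0.467 kg/m³.
Weight W = mg = 13600 × 9.81 = 1.334×10^5 N.
V_stall = √(2W/(ρ·S·CL,max)) = √(2 × 1.334×10^5 / (0.467 × 66.6 × 1.88))
V_stall = √4563 = 67.6 m/s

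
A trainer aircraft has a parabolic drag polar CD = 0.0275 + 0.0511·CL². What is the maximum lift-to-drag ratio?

(L/D)max = 13.3

For CD = CD0 + K·CL², (L/D)max occurs at CL* = √(CD0/K) and equals 1/(2√(K·CD0)).
(L/D)max = 1/(2√(0.0511 × 0.0275)) = 1/(2 × 0.03749) = 13.3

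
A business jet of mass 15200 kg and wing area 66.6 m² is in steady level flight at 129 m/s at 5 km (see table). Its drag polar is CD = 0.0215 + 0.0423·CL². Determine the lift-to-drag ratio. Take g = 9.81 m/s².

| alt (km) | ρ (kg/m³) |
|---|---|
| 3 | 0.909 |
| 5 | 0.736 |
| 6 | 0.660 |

L/D = 13.5

At 5 km, from the table: ρ = 0.736 kg/m³.
Weight W = mg = 15200 × 9.81 = 1.4911×10^5 N; in level flight L = W.
Dynamic pressure q = 0.5 × 0.736 × 129² = 6124 Pa.
CL = W/(q·S) = 1.4911×10^5 / (6124 × 66.6) = 0.3656.
CD = 0.0215 + 0.0423 × 0.3656² = 0.02715.
L/D = CL/CD = 0.3656 / 0.02715 = 13.5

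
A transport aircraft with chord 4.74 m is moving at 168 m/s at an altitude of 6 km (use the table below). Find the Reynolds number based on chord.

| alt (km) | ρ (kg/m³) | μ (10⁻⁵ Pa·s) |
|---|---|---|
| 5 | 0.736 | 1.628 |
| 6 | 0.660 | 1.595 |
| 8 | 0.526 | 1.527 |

At 6 km, from the table: ρ = 0.660 kg/m³, μ = 1.595×10⁻⁵ Pa·s.
Re = ρ·v·c/μ = 0.66 × 168 × 4.74 / (1.595×10⁻⁵) = 3.3×10^7

Re = 3.3×10^7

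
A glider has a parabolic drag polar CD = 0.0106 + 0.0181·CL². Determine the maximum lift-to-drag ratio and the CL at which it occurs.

For CD = CD0 + K·CL², (L/D)max occurs at CL* = √(CD0/K) and equals 1/(2√(K·CD0)).
(L/D)max = 1/(2√(0.0181 × 0.0106)) = 1/(2 × 0.01385) = 36.1
CL* = √(0.0106/0.0181) = 0.765

(L/D)max = 36.1, at CL = 0.765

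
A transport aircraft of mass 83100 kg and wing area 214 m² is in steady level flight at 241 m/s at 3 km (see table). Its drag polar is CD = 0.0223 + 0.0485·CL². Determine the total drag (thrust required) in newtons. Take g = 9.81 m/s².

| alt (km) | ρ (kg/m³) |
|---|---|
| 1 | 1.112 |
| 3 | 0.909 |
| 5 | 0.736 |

At 3 km, from the table: ρ = 0.909 kg/m³.
Weight W = mg = 83100 × 9.81 = 8.1521×10^5 N; in level flight L = W.
q = ½ρv² = ½ × 0.909 × 241² = 26400 Pa.
Required CL = L/(qS) = 8.1521×10^5/(26400·214) = 0.1443.
CD = 0.0223 + 0.0485 × 0.1443² = 0.02331.
D = q·S·CD = 26400 × 214 × 0.02331 = 1.317×10^5 N

D = 1.32×10^5 N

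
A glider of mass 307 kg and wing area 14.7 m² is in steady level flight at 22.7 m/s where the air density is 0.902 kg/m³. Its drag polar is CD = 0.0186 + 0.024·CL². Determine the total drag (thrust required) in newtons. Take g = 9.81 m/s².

D = 127 N

In steady level flight, lift balances weight: W = mg = 307 × 9.81 = 3011.7 N.
q = ½ρv² = ½ × 0.902 × 22.7² = 232.4 Pa.
Required CL = L/(qS) = 3011.7/(232.4·14.7) = 0.8816.
CD = 0.0186 + 0.024 × 0.8816² = 0.03725.
D = q·S·CD = 232.4 × 14.7 × 0.03725 = 127.3 N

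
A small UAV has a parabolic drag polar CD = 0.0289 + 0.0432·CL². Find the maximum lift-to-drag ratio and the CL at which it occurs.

For CD = CD0 + K·CL², (L/D)max occurs at CL* = √(CD0/K) and equals 1/(2√(K·CD0)).
(L/D)max = 1/(2√(0.0432 × 0.0289)) = 1/(2 × 0.03533) = 14.2
CL* = √(0.0289/0.0432) = 0.818

(L/D)max = 14.2, at CL = 0.818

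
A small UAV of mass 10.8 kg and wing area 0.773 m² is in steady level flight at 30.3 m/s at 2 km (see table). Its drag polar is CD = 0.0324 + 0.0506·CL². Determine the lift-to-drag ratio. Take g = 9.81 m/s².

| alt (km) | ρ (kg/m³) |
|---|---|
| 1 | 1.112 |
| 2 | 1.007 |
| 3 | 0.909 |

L/D = 8.05

At 2 km, from the table: ρ = 1.007 kg/m³.
Level flight ⇒ L = W = m·g = 10.8 × 9.81 = 105.95 N.
q = ½ρv² = ½ × 1.007 × 30.3² = 462.3 Pa.
Required CL = L/(qS) = 105.95/(462.3·0.773) = 0.2965.
CD = 0.0324 + 0.0506 × 0.2965² = 0.03685.
L/D = CL/CD = 0.2965 / 0.03685 = 8.05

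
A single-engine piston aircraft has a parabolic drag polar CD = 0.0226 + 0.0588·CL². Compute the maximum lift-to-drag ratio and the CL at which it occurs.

For CD = CD0 + K·CL², (L/D)max occurs at CL* = √(CD0/K) and equals 1/(2√(K·CD0)).
(L/D)max = 1/(2√(0.0588 × 0.0226)) = 1/(2 × 0.03645) = 13.7
CL* = √(0.0226/0.0588) = 0.62

(L/D)max = 13.7, at CL = 0.62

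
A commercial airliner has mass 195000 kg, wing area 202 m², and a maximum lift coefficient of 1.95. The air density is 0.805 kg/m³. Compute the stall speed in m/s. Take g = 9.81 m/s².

Stall occurs when L = W at CL,max. W = mg = 195000 × 9.81 = 1.913×10^6 N.
V_stall = √(2W/(ρ·S·CL,max)) = √(2 × 1.913×10^6 / (0.805 × 202 × 1.95))
V_stall = √12070 = 110 m/s

V_stall = 110 m/s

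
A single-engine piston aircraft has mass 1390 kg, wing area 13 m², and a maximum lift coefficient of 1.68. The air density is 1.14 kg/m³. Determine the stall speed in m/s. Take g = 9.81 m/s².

V_stall = 33.1 m/s

At stall, lift equals weight: L = W = m·g = 1390 × 9.81 = 13640 N.
From L = ½ρV²S·CL,max = W: V_stall = √(2W/(ρSCL,max)) = √(2·13640/(1.14·13·1.68))
V_stall = √1095 = 33.1 m/s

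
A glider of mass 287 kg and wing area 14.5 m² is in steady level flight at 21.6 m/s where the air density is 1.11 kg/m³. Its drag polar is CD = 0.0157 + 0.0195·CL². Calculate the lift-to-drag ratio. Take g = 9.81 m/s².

Level flight ⇒ L = W = m·g = 287 × 9.81 = 2815.5 N.
q = ½ρv² = ½ × 1.11 × 21.6² = 258.9 Pa.
CL = 2W/(ρv²S) = 2×2815.5/(1.11×21.6²×14.5) = 0.7499.
CD = 0.0157 + 0.0195 × 0.7499² = 0.02666.
L/D = CL/CD = 0.7499 / 0.02666 = 28.1

L/D = 28.1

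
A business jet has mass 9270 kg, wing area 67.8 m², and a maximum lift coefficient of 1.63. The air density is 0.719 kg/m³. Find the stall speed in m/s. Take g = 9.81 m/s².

V_stall = 47.8 m/s

Stall occurs when L = W at CL,max. W = mg = 9270 × 9.81 = 90940 N.
From L = ½ρV²S·CL,max = W: V_stall = √(2W/(ρSCL,max)) = √(2·90940/(0.719·67.8·1.63))
V_stall = √2289 = 47.8 m/s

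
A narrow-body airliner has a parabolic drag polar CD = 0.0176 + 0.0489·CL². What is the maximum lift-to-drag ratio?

(L/D)max = 17

For CD = CD0 + K·CL², (L/D)max occurs at CL* = √(CD0/K) and equals 1/(2√(K·CD0)).
(L/D)max = 1/(2√(0.0489 × 0.0176)) = 1/(2 × 0.02934) = 17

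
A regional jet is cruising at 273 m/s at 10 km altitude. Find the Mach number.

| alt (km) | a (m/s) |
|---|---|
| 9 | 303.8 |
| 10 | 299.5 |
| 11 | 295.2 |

M = 0.912

At 10 km, from the table: a = 299.5 m/s.
M = v/a = 273 / 299.5 = 0.912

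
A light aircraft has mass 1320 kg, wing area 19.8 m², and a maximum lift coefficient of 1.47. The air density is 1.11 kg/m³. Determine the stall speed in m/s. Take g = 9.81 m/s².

V_stall = 28.3 m/s

At stall, lift equals weight: L = W = m·g = 1320 × 9.81 = 12950 N.
V_stall = √(2W/(ρ·S·CL,max)) = √(2 × 12950 / (1.11 × 19.8 × 1.47))
V_stall = √801.6 = 28.3 m/s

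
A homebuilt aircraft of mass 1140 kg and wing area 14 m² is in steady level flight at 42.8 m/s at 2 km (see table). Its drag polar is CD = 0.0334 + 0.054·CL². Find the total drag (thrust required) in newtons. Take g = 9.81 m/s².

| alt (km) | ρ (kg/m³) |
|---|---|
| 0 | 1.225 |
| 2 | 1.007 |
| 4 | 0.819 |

At 2 km, from the table: ρ = 1.007 kg/m³.
Level flight ⇒ L = W = m·g = 1140 × 9.81 = 11183 N.
q = ½ρv² = ½ × 1.007 × 42.8² = 922.3 Pa.
CL = 2W/(ρv²S) = 2×11183/(1.007×42.8²×14) = 0.8661.
CD = 0.0334 + 0.054 × 0.8661² = 0.07391.
D = q·S·CD = 922.3 × 14 × 0.07391 = 954.3 N

D = 954 N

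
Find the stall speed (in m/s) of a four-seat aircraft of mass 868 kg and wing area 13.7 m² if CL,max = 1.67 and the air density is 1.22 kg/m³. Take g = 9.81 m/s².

V_stall = 24.7 m/s

At stall, lift equals weight: L = W = m·g = 868 × 9.81 = 8515 N.
From L = ½ρV²S·CL,max = W: V_stall = √(2W/(ρSCL,max)) = √(2·8515/(1.22·13.7·1.67))
V_stall = √610.1 = 24.7 m/s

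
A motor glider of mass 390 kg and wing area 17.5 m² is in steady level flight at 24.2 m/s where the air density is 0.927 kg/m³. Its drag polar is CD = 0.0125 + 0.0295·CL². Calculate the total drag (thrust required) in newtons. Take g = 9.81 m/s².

Level flight ⇒ L = W = m·g = 390 × 9.81 = 3825.9 N.
q = ½ρv² = ½ × 0.927 × 24.2² = 271.4 Pa.
Required CL = L/(qS) = 3825.9/(271.4·17.5) = 0.8054.
CD = 0.0125 + 0.0295 × 0.8054² = 0.03164.
D = q·S·CD = 271.4 × 17.5 × 0.03164 = 150.3 N

D = 150 N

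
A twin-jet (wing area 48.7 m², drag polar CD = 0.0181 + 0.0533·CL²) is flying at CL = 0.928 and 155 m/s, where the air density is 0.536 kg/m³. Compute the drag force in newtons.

D = 20100 N

CD = 0.0181 + 0.0533 × 0.928² = 0.064
D = ½ρv²S·CD = ½ × 0.536 × 155² × 48.7 × 0.064 = 20100 N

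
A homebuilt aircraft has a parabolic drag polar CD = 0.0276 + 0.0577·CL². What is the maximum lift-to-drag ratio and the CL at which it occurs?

(L/D)max = 12.5, at CL = 0.692

For CD = CD0 + K·CL², (L/D)max occurs at CL* = √(CD0/K) and equals 1/(2√(K·CD0)).
(L/D)max = 1/(2√(0.0577 × 0.0276)) = 1/(2 × 0.03991) = 12.5
CL* = √(0.0276/0.0577) = 0.692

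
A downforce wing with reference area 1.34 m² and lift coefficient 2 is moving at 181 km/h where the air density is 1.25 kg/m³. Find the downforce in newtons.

Convert speed: v = 181 km/h ÷ 3.6 = 50.28 m/s.
Dynamic pressure q = ½ρv² = ½ × 1.25 × 50.28² = 1580 Pa.
L = q·S·CL = 1580 × 1.34 × 2 = 4230 N

L = 4230 N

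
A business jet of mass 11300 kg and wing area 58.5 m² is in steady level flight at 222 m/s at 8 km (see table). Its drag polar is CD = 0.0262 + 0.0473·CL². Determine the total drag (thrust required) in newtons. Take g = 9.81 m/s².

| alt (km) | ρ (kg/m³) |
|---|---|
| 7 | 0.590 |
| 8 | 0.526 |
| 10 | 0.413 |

At 8 km, from the table: ρ = 0.526 kg/m³.
Level flight ⇒ L = W = m·g = 11300 × 9.81 = 1.1085×10^5 N.
Dynamic pressure q = 0.5 × 0.526 × 222² = 12960 Pa.
CL = W/(q·S) = 1.1085×10^5 / (12960 × 58.5) = 0.1462.
CD = 0.0262 + 0.0473 × 0.1462² = 0.02721.
D = q·S·CD = 12960 × 58.5 × 0.02721 = 20630 N

D = 20600 N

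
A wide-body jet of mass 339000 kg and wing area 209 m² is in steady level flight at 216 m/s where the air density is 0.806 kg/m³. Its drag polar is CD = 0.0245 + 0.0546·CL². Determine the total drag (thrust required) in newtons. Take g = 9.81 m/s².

Weight W = mg = 339000 × 9.81 = 3.3256×10^6 N; in level flight L = W.
q = ½ρv² = ½ × 0.806 × 216² = 18800 Pa.
Required CL = L/(qS) = 3.3256×10^6/(18800·209) = 0.8463.
CD = 0.0245 + 0.0546 × 0.8463² = 0.0636.
D = q·S·CD = 18800 × 209 × 0.0636 = 2.499×10^5 N

D = 2.5×10^5 N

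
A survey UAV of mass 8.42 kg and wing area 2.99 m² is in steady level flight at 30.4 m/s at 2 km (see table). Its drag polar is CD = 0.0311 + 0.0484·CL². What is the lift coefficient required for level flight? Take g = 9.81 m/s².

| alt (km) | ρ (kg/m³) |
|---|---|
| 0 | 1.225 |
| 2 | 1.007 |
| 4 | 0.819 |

At 2 km, from the table: ρ = 1.007 kg/m³.
Weight W = mg = 8.42 × 9.81 = 82.6 N; in level flight L = W.
q = ½ρv² = ½ × 1.007 × 30.4² = 465.3 Pa.
CL = 2W/(ρv²S) = 2×82.6/(1.007×30.4²×2.99) = 0.05937.

CL = 0.0594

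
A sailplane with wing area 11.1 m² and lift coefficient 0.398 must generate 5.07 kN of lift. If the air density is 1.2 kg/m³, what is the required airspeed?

L = ½ρv²S·CL ⇒ v = √(2L/(ρ·S·CL))
v = √(2 × 5070 / (1.2 × 11.1 × 0.398)) = √1913 = 43.7 m/s

v = 43.7 m/s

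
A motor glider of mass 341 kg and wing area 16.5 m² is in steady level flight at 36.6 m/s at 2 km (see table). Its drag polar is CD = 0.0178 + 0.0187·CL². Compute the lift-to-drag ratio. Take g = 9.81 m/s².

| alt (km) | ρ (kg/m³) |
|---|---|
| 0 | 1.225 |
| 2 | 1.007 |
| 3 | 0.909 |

At 2 km, from the table: ρ = 1.007 kg/m³.
Weight W = mg = 341 × 9.81 = 3345.2 N; in level flight L = W.
Dynamic pressure q = 0.5 × 1.007 × 36.6² = 674.5 Pa.
CL = 2W/(ρv²S) = 2×3345.2/(1.007×36.6²×16.5) = 0.3006.
CD = 0.0178 + 0.0187 × 0.3006² = 0.01949.
L/D = CL/CD = 0.3006 / 0.01949 = 15.4

L/D = 15.4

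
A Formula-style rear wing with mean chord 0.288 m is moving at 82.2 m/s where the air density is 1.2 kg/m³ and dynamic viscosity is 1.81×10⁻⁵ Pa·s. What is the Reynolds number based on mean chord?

Re = ρ·v·c/μ = 1.2 × 82.2 × 0.288 / (1.81×10⁻⁵) = 1.57×10^6

Re = 1.57×10^6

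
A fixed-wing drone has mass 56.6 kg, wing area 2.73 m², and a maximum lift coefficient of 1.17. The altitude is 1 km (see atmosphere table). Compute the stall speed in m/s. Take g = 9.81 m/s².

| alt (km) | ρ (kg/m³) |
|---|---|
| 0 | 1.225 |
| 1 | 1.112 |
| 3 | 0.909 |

V_stall = 17.7 m/s

At 1 km, from the table: ρ = 1.112 kg/m³.
Weight W = mg = 56.6 × 9.81 = 555.2 N.
From L = ½ρV²S·CL,max = W: V_stall = √(2W/(ρSCL,max)) = √(2·555.2/(1.112·2.73·1.17))
V_stall = √312.7 = 17.7 m/s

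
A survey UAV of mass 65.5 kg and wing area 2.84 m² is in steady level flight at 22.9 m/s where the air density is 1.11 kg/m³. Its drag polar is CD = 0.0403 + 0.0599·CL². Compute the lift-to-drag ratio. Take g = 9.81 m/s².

L/D = 10.2

In steady level flight, lift balances weight: W = mg = 65.5 × 9.81 = 642.56 N.
Dynamic pressure q = 0.5 × 1.11 × 22.9² = 291 Pa.
CL = 2W/(ρv²S) = 2×642.56/(1.11×22.9²×2.84) = 0.7774.
CD = 0.0403 + 0.0599 × 0.7774² = 0.0765.
L/D = CL/CD = 0.7774 / 0.0765 = 10.2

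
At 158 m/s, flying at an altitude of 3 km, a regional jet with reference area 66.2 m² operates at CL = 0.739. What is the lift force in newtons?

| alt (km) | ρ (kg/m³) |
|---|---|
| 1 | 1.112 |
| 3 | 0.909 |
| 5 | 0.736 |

At 3 km, from the table: ρ = 0.909 kg/m³.
L = ½ρv²S·CL = ½ × 0.909 × 158² × 66.2 × 0.739 = 5.55×10^5 N ≈ 555 kN

L = 5.55×10^5 N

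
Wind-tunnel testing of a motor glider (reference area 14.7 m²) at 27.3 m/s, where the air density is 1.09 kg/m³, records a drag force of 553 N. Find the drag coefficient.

From D = ½ρv²S·CD, rearranging gives CD = 2D/(ρv²S).
CD = 2 × 553 / (1.09 × 27.3² × 14.7) = 0.0926

CD = 0.0926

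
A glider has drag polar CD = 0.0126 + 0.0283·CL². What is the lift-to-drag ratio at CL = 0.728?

L/D = 26.4

CD = 0.0126 + 0.0283 × 0.728² = 0.0276
L/D = CL/CD = 0.728 / 0.0276 = 26.4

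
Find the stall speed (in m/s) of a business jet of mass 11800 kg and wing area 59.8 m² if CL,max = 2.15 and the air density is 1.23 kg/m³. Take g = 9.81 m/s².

V_stall = 38.3 m/s

Weight W = mg = 11800 × 9.81 = 1.158×10^5 N.
V_stall = √(2W/(ρ·S·CL,max)) = √(2 × 1.158×10^5 / (1.23 × 59.8 × 2.15))
V_stall = √1464 = 38.3 m/s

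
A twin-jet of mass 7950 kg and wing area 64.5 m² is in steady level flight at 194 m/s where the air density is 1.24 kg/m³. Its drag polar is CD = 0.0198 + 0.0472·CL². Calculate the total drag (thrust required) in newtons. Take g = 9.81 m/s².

D = 30000 N

In steady level flight, lift balances weight: W = mg = 7950 × 9.81 = 77990 N.
q = ½ρv² = ½ × 1.24 × 194² = 23330 Pa.
Required CL = L/(qS) = 77990/(23330·64.5) = 0.05182.
CD = 0.0198 + 0.0472 × 0.05182² = 0.01993.
D = q·S·CD = 23330 × 64.5 × 0.01993 = 29990 N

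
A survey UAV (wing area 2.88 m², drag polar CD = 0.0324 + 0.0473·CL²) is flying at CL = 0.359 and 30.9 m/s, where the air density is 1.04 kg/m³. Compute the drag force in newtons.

D = 55 N

CD = 0.0324 + 0.0473 × 0.359² = 0.0385
D = ½ρv²S·CD = ½ × 1.04 × 30.9² × 2.88 × 0.0385 = 55 N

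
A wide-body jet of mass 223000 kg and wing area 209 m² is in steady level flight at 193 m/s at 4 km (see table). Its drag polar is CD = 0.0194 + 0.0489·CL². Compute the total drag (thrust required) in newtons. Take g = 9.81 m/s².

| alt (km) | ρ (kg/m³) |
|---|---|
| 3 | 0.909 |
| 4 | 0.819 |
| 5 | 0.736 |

At 4 km, from the table: ρ = 0.819 kg/m³.
In steady level flight, lift balances weight: W = mg = 223000 × 9.81 = 2.1876×10^6 N.
Dynamic pressure q = 0.5 × 0.819 × 193² = 15250 Pa.
CL = 2W/(ρv²S) = 2×2.1876×10^6/(0.819×193²×209) = 0.6862.
CD = 0.0194 + 0.0489 × 0.6862² = 0.04243.
D = q·S·CD = 15250 × 209 × 0.04243 = 1.353×10^5 N

D = 1.35×10^5 N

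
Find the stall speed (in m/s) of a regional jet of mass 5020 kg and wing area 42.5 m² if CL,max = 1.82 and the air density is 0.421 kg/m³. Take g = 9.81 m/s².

V_stall = 55 m/s

Stall occurs when L = W at CL,max. W = mg = 5020 × 9.81 = 49250 N.
V_stall = √(2W/(ρ·S·CL,max)) = √(2 × 49250 / (0.421 × 42.5 × 1.82))
V_stall = √3025 = 55 m/s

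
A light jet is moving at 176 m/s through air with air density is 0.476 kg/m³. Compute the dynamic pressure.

q = ½ρv² = ½ × 0.476 × 176² = 7370 Pa

q = 7370 Pa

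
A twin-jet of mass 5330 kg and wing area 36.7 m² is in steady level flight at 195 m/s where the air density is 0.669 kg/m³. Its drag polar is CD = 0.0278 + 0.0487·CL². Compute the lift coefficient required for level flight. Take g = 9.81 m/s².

Weight W = mg = 5330 × 9.81 = 52287 N; in level flight L = W.
Dynamic pressure q = 0.5 × 0.669 × 195² = 12720 Pa.
CL = W/(q·S) = 52287 / (12720 × 36.7) = 0.112.

CL = 0.112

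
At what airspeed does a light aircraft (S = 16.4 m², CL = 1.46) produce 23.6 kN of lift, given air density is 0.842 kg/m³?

v = 48.4 m/s

L = ½ρv²S·CL ⇒ v = √(2L/(ρ·S·CL))
v = √(2 × 23600 / (0.842 × 16.4 × 1.46)) = √2341 = 48.4 m/s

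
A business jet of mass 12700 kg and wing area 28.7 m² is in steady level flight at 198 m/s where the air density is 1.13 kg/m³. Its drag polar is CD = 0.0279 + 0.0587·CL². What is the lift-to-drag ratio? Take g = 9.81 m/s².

In steady level flight, lift balances weight: W = mg = 12700 × 9.81 = 1.2459×10^5 N.
q = ½ρv² = ½ × 1.13 × 198² = 22150 Pa.
CL = W/(q·S) = 1.2459×10^5 / (22150 × 28.7) = 0.196.
CD = 0.0279 + 0.0587 × 0.196² = 0.03015.
L/D = CL/CD = 0.196 / 0.03015 = 6.5

L/D = 6.5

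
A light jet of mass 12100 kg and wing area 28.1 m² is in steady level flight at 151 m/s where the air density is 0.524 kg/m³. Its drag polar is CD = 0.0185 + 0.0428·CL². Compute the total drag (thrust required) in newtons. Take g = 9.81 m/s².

In steady level flight, lift balances weight: W = mg = 12100 × 9.81 = 1.187×10^5 N.
q = ½ρv² = ½ × 0.524 × 151² = 5974 Pa.
CL = W/(q·S) = 1.187×10^5 / (5974 × 28.1) = 0.7071.
CD = 0.0185 + 0.0428 × 0.7071² = 0.0399.
D = q·S·CD = 5974 × 28.1 × 0.0399 = 6698 N

D = 6700 N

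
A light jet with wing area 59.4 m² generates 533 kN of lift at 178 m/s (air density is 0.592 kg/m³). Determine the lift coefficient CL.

CL = 0.957

From L = ½ρv²S·CL, rearranging gives CL = 2L/(ρv²S).
CL = 2 × 5.33×10^5 / (0.592 × 178² × 59.4) = 0.957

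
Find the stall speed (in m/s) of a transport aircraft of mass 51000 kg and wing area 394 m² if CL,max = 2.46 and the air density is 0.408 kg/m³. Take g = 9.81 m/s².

Stall occurs when L = W at CL,max. W = mg = 51000 × 9.81 = 5.003×10^5 N.
From L = ½ρV²S·CL,max = W: V_stall = √(2W/(ρSCL,max)) = √(2·5.003×10^5/(0.408·394·2.46))
V_stall = √2530 = 50.3 m/s

V_stall = 50.3 m/s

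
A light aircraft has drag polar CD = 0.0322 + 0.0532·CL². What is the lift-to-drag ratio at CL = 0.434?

L/D = 10.3

CD = 0.0322 + 0.0532 × 0.434² = 0.04222
L/D = CL/CD = 0.434 / 0.04222 = 10.3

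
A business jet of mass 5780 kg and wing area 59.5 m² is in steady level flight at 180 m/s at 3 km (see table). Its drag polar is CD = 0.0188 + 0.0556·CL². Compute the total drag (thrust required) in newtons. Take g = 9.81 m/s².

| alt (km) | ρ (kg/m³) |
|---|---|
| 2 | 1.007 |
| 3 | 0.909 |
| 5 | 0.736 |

At 3 km, from the table: ρ = 0.909 kg/m³.
In steady level flight, lift balances weight: W = mg = 5780 × 9.81 = 56702 N.
q = ½ρv² = ½ × 0.909 × 180² = 14730 Pa.
CL = W/(q·S) = 56702 / (14730 × 59.5) = 0.06471.
CD = 0.0188 + 0.0556 × 0.06471² = 0.01903.
D = q·S·CD = 14730 × 59.5 × 0.01903 = 16680 N

D = 16700 N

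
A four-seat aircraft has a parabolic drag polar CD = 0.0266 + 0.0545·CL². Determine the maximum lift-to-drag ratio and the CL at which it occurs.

For CD = CD0 + K·CL², (L/D)max occurs at CL* = √(CD0/K) and equals 1/(2√(K·CD0)).
(L/D)max = 1/(2√(0.0545 × 0.0266)) = 1/(2 × 0.03807) = 13.1
CL* = √(0.0266/0.0545) = 0.699

(L/D)max = 13.1, at CL = 0.699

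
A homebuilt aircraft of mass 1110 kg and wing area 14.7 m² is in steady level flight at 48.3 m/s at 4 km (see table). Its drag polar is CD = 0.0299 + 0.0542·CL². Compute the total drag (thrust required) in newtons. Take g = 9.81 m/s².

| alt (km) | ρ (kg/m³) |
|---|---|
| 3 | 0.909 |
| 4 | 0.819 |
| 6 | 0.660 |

D = 878 N

At 4 km, from the table: ρ = 0.819 kg/m³.
Level flight ⇒ L = W = m·g = 1110 × 9.81 = 10889 N.
q = ½ρv² = ½ × 0.819 × 48.3² = 955.3 Pa.
CL = W/(q·S) = 10889 / (955.3 × 14.7) = 0.7754.
CD = 0.0299 + 0.0542 × 0.7754² = 0.06249.
D = q·S·CD = 955.3 × 14.7 × 0.06249 = 877.5 N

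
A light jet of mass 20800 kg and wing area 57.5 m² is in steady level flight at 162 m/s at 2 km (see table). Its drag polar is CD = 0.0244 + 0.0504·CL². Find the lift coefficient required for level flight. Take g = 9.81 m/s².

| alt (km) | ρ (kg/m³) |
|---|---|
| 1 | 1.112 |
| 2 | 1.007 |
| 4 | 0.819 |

At 2 km, from the table: ρ = 1.007 kg/m³.
In steady level flight, lift balances weight: W = mg = 20800 × 9.81 = 2.0405×10^5 N.
q = ½ρv² = ½ × 1.007 × 162² = 13210 Pa.
Required CL = L/(qS) = 2.0405×10^5/(13210·57.5) = 0.2686.

CL = 0.269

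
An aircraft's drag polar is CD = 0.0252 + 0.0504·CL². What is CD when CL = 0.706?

CD = 0.0252 + 0.0504 × 0.706² = 0.0252 + 0.02512 = 0.0503

CD = 0.0503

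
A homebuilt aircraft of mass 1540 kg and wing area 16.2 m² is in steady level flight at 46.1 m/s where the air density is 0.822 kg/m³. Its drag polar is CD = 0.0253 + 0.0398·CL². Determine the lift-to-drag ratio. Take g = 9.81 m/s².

L/D = 15.1

Level flight ⇒ L = W = m·g = 1540 × 9.81 = 15107 N.
Dynamic pressure q = 0.5 × 0.822 × 46.1² = 873.5 Pa.
CL = W/(q·S) = 15107 / (873.5 × 16.2) = 1.068.
CD = 0.0253 + 0.0398 × 1.068² = 0.07067.
L/D = CL/CD = 1.068 / 0.07067 = 15.1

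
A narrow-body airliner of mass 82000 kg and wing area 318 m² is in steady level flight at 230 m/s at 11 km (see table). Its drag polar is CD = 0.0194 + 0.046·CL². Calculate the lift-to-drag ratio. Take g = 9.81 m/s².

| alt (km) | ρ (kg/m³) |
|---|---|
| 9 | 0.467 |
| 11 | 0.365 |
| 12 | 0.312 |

L/D = 11.6

At 11 km, from the table: ρ = 0.365 kg/m³.
Weight W = mg = 82000 × 9.81 = 8.0442×10^5 N; in level flight L = W.
Dynamic pressure q = 0.5 × 0.365 × 230² = 9654 Pa.
CL = 2W/(ρv²S) = 2×8.0442×10^5/(0.365×230²×318) = 0.262.
CD = 0.0194 + 0.046 × 0.262² = 0.02256.
L/D = CL/CD = 0.262 / 0.02256 = 11.6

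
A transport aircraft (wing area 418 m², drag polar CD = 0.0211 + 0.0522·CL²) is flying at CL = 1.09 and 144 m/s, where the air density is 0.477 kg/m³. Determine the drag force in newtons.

D = 1.72×10^5 N

CD = 0.0211 + 0.0522 × 1.09² = 0.08312
D = ½ρv²S·CD = ½ × 0.477 × 144² × 418 × 0.08312 = 1.72×10^5 N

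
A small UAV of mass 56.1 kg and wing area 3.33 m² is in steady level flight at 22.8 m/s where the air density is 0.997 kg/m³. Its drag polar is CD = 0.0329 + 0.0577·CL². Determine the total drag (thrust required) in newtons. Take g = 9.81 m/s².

D = 48.6 N

Weight W = mg = 56.1 × 9.81 = 550.34 N; in level flight L = W.
q = ½ρv² = ½ × 0.997 × 22.8² = 259.1 Pa.
Required CL = L/(qS) = 550.34/(259.1·3.33) = 0.6378.
CD = 0.0329 + 0.0577 × 0.6378² = 0.05637.
D = q·S·CD = 259.1 × 3.33 × 0.05637 = 48.64 N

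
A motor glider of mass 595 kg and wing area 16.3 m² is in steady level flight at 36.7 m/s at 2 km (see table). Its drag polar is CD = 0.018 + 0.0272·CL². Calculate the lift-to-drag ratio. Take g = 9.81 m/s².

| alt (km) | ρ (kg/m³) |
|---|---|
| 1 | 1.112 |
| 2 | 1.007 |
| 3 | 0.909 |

L/D = 20.6

At 2 km, from the table: ρ = 1.007 kg/m³.
Level flight ⇒ L = W = m·g = 595 × 9.81 = 5837 N.
Dynamic pressure q = 0.5 × 1.007 × 36.7² = 678.2 Pa.
CL = 2W/(ρv²S) = 2×5837/(1.007×36.7²×16.3) = 0.528.
CD = 0.018 + 0.0272 × 0.528² = 0.02558.
L/D = CL/CD = 0.528 / 0.02558 = 20.6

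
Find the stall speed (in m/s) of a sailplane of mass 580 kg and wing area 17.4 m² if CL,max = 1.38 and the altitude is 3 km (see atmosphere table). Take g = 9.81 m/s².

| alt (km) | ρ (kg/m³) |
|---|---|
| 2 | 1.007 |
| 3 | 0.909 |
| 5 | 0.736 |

V_stall = 22.8 m/s

At 3 km, from the table: ρ = 0.909 kg/m³.
Stall occurs when L = W at CL,max. W = mg = 580 × 9.81 = 5690 N.
From L = ½ρV²S·CL,max = W: V_stall = √(2W/(ρSCL,max)) = √(2·5690/(0.909·17.4·1.38))
V_stall = √521.4 = 22.8 m/s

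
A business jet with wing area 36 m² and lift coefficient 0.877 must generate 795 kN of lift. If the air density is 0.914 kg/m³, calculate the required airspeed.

v = 235 m/s

L = ½ρv²S·CL ⇒ v = √(2L/(ρ·S·CL))
v = √(2 × 7.95×10^5 / (0.914 × 36 × 0.877)) = √55100 = 235 m/s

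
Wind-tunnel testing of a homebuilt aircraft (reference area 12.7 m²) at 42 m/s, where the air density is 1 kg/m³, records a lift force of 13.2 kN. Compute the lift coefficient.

From L = ½ρv²S·CL, rearranging gives CL = 2L/(ρv²S).
CL = 2 × 13200 / (1 × 42² × 12.7) = 1.18

CL = 1.18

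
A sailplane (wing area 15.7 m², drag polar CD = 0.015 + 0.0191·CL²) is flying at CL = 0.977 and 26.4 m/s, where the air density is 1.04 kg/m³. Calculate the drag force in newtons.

D = 189 N

CD = 0.015 + 0.0191 × 0.977² = 0.03323
D = ½ρv²S·CD = ½ × 1.04 × 26.4² × 15.7 × 0.03323 = 189 N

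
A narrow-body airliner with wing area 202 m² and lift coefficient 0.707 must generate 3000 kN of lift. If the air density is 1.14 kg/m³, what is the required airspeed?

v = 192 m/s

L = ½ρv²S·CL ⇒ v = √(2L/(ρ·S·CL))
v = √(2 × 3×10^6 / (1.14 × 202 × 0.707)) = √36850 = 192 m/s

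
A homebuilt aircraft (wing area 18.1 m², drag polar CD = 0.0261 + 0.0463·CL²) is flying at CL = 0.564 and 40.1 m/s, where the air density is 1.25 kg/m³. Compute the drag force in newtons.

D = 743 N

CD = 0.0261 + 0.0463 × 0.564² = 0.04083
D = ½ρv²S·CD = ½ × 1.25 × 40.1² × 18.1 × 0.04083 = 743 N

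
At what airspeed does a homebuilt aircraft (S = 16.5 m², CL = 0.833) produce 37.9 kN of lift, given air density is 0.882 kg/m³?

L = ½ρv²S·CL ⇒ v = √(2L/(ρ·S·CL))
v = √(2 × 37900 / (0.882 × 16.5 × 0.833)) = √6253 = 79.1 m/s

v = 79.1 m/s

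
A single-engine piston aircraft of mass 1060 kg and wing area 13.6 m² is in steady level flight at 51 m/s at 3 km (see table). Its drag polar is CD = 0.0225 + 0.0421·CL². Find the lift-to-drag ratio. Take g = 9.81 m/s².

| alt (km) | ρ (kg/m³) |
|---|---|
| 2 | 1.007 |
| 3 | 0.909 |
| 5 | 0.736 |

At 3 km, from the table: ρ = 0.909 kg/m³.
Weight W = mg = 1060 × 9.81 = 10399 N; in level flight L = W.
q = ½ρv² = ½ × 0.909 × 51² = 1182 Pa.
Required CL = L/(qS) = 10399/(1182·13.6) = 0.6468.
CD = 0.0225 + 0.0421 × 0.6468² = 0.04011.
L/D = CL/CD = 0.6468 / 0.04011 = 16.1

L/D = 16.1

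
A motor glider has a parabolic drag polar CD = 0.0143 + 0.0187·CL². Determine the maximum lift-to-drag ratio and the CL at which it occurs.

For CD = CD0 + K·CL², (L/D)max occurs at CL* = √(CD0/K) and equals 1/(2√(K·CD0)).
(L/D)max = 1/(2√(0.0187 × 0.0143)) = 1/(2 × 0.01635) = 30.6
CL* = √(0.0143/0.0187) = 0.874

(L/D)max = 30.6, at CL = 0.874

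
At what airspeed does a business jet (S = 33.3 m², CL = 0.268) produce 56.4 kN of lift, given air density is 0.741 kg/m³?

L = ½ρv²S·CL ⇒ v = √(2L/(ρ·S·CL))
v = √(2 × 56400 / (0.741 × 33.3 × 0.268)) = √17060 = 131 m/s

v = 131 m/s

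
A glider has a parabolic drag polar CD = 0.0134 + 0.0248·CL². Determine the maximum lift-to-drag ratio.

For CD = CD0 + K·CL², (L/D)max occurs at CL* = √(CD0/K) and equals 1/(2√(K·CD0)).
(L/D)max = 1/(2√(0.0248 × 0.0134)) = 1/(2 × 0.01823) = 27.4

(L/D)max = 27.4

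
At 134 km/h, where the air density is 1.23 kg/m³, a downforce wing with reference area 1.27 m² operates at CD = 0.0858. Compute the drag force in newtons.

D = 92.8 N

Convert speed: v = 134 km/h ÷ 3.6 = 37.22 m/s.
Dynamic pressure q = ½ρv² = ½ × 1.23 × 37.22² = 852.1 Pa.
D = q·S·CD = 852.1 × 1.27 × 0.0858 = 92.8 N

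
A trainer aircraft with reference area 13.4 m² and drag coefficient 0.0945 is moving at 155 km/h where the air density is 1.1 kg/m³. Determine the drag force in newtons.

D = 1290 N

Convert speed: v = 155 km/h ÷ 3.6 = 43.06 m/s.
Dynamic pressure q = ½ρv² = ½ × 1.1 × 43.06² = 1020 Pa.
D = q·S·CD = 1020 × 13.4 × 0.0945 = 1290 N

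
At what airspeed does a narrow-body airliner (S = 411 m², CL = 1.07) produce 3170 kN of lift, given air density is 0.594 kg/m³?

v = 156 m/s

L = ½ρv²S·CL ⇒ v = √(2L/(ρ·S·CL))
v = √(2 × 3.17×10^6 / (0.594 × 411 × 1.07)) = √24270 = 156 m/s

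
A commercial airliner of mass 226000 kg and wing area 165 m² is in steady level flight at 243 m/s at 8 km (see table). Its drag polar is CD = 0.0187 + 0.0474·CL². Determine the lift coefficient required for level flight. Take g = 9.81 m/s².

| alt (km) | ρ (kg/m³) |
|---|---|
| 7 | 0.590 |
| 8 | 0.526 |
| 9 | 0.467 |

CL = 0.865

At 8 km, from the table: ρ = 0.526 kg/m³.
Level flight ⇒ L = W = m·g = 226000 × 9.81 = 2.2171×10^6 N.
q = ½ρv² = ½ × 0.526 × 243² = 15530 Pa.
Required CL = L/(qS) = 2.2171×10^6/(15530·165) = 0.8652.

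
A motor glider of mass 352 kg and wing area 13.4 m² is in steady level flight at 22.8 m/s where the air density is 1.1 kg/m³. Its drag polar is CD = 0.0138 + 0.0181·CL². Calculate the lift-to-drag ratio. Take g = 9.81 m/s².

In steady level flight, lift balances weight: W = mg = 352 × 9.81 = 3453.1 N.
Dynamic pressure q = 0.5 × 1.1 × 22.8² = 285.9 Pa.
CL = W/(q·S) = 3453.1 / (285.9 × 13.4) = 0.9013.
CD = 0.0138 + 0.0181 × 0.9013² = 0.0285.
L/D = CL/CD = 0.9013 / 0.0285 = 31.6

L/D = 31.6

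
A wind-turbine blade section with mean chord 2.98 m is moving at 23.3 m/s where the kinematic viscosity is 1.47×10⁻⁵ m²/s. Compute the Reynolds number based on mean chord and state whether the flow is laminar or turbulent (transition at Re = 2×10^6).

Re = 4.72×10^6 (turbulent)

Re = v·c/ν = 23.3 × 2.98 / (1.47×10⁻⁵) = 4.72×10^6
Since 4.72×10^6 > 2×10^6, the flow is turbulent.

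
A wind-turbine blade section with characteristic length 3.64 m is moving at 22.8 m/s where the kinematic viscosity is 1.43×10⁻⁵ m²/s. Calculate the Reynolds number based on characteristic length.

Re = v·c/ν = 22.8 × 3.64 / (1.43×10⁻⁵) = 5.8×10^6

Re = 5.8×10^6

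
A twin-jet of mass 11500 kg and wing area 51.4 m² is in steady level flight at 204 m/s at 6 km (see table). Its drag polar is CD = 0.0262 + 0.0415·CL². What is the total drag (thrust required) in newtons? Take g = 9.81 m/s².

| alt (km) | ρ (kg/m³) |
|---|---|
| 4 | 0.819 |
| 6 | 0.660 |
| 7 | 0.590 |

At 6 km, from the table: ρ = 0.660 kg/m³.
In steady level flight, lift balances weight: W = mg = 11500 × 9.81 = 1.1282×10^5 N.
q = ½ρv² = ½ × 0.66 × 204² = 13730 Pa.
CL = W/(q·S) = 1.1282×10^5 / (13730 × 51.4) = 0.1598.
CD = 0.0262 + 0.0415 × 0.1598² = 0.02726.
D = q·S·CD = 13730 × 51.4 × 0.02726 = 19240 N

D = 19200 N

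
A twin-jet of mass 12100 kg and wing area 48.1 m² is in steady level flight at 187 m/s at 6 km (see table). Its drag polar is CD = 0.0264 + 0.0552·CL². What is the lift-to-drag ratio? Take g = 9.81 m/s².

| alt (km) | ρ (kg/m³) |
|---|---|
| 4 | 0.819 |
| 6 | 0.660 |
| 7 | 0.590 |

L/D = 7.39

At 6 km, from the table: ρ = 0.660 kg/m³.
In steady level flight, lift balances weight: W = mg = 12100 × 9.81 = 1.187×10^5 N.
Dynamic pressure q = 0.5 × 0.66 × 187² = 11540 Pa.
CL = W/(q·S) = 1.187×10^5 / (11540 × 48.1) = 0.2139.
CD = 0.0264 + 0.0552 × 0.2139² = 0.02892.
L/D = CL/CD = 0.2139 / 0.02892 = 7.39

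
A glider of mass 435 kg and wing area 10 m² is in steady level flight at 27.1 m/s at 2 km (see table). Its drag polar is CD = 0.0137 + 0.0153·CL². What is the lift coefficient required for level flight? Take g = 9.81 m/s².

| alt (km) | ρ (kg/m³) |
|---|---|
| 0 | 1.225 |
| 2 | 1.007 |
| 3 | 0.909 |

At 2 km, from the table: ρ = 1.007 kg/m³.
Level flight ⇒ L = W = m·g = 435 × 9.81 = 4267.4 N.
Dynamic pressure q = 0.5 × 1.007 × 27.1² = 369.8 Pa.
CL = W/(q·S) = 4267.4 / (369.8 × 10) = 1.154.

CL = 1.15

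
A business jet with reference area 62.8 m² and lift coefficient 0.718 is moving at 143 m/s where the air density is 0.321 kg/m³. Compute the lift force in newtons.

L = 1.48×10^5 N

Dynamic pressure q = ½ρv² = ½ × 0.321 × 143² = 3282 Pa.
L = q·S·CL = 3282 × 62.8 × 0.718 = 1.48×10^5 N ≈ 148 kN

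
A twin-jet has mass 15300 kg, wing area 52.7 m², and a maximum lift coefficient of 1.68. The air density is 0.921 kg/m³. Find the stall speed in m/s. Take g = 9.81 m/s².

V_stall = 60.7 m/s

Weight W = mg = 15300 × 9.81 = 1.501×10^5 N.
V_stall = √(2W/(ρ·S·CL,max)) = √(2 × 1.501×10^5 / (0.921 × 52.7 × 1.68))
V_stall = √3681 = 60.7 m/s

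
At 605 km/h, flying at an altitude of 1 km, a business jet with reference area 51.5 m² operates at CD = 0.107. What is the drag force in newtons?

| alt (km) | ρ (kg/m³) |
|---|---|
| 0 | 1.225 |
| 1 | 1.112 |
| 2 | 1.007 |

D = 86500 N

At 1 km, from the table: ρ = 1.112 kg/m³.
Convert speed: v = 605 km/h ÷ 3.6 = 168.1 m/s.
D = ½ρv²S·CD = ½ × 1.112 × 168.1² × 51.5 × 0.107 = 86500 N ≈ 86.5 kN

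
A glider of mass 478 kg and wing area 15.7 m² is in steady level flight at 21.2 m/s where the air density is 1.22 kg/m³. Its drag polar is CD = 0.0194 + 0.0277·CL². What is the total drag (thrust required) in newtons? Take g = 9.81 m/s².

Weight W = mg = 478 × 9.81 = 4689.2 N; in level flight L = W.
q = ½ρv² = ½ × 1.22 × 21.2² = 274.2 Pa.
CL = W/(q·S) = 4689.2 / (274.2 × 15.7) = 1.089.
CD = 0.0194 + 0.0277 × 1.089² = 0.05228.
D = q·S·CD = 274.2 × 15.7 × 0.05228 = 225 N

D = 225 N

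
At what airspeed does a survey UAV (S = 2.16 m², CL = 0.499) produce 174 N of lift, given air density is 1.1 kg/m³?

v = 17.1 m/s

L = ½ρv²S·CL ⇒ v = √(2L/(ρ·S·CL))
v = √(2 × 174 / (1.1 × 2.16 × 0.499)) = √293.5 = 17.1 m/s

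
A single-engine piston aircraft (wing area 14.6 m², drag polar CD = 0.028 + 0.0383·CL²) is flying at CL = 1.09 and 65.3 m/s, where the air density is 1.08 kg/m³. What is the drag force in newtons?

CD = 0.028 + 0.0383 × 1.09² = 0.0735
D = ½ρv²S·CD = ½ × 1.08 × 65.3² × 14.6 × 0.0735 = 2470 N

D = 2470 N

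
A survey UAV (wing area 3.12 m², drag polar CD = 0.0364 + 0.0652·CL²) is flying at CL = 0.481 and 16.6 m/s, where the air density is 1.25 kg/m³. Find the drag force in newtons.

D = 27.7 N

CD = 0.0364 + 0.0652 × 0.481² = 0.05148
D = ½ρv²S·CD = ½ × 1.25 × 16.6² × 3.12 × 0.05148 = 27.7 N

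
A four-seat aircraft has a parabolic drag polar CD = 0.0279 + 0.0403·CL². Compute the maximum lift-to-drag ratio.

For CD = CD0 + K·CL², (L/D)max occurs at CL* = √(CD0/K) and equals 1/(2√(K·CD0)).
(L/D)max = 1/(2√(0.0403 × 0.0279)) = 1/(2 × 0.03353) = 14.9

(L/D)max = 14.9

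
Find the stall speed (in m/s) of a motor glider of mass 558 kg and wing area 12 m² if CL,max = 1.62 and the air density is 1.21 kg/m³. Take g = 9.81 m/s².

Stall occurs when L = W at CL,max. W = mg = 558 × 9.81 = 5474 N.
V_stall = √(2W/(ρ·S·CL,max)) = √(2 × 5474 / (1.21 × 12 × 1.62))
V_stall = √465.4 = 21.6 m/s

V_stall = 21.6 m/s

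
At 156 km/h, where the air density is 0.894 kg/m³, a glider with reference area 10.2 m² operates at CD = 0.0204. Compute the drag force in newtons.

D = 175 N

Convert speed: v = 156 km/h ÷ 3.6 = 43.33 m/s.
Dynamic pressure q = ½ρv² = ½ × 0.894 × 43.33² = 839.4 Pa.
D = q·S·CD = 839.4 × 10.2 × 0.0204 = 175 N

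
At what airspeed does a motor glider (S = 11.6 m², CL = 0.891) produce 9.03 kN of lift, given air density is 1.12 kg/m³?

L = ½ρv²S·CL ⇒ v = √(2L/(ρ·S·CL))
v = √(2 × 9030 / (1.12 × 11.6 × 0.891)) = √1560 = 39.5 m/s

v = 39.5 m/s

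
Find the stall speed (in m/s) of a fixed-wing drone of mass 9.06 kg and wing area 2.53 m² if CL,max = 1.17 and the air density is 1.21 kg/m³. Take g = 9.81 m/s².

At stall, lift equals weight: L = W = m·g = 9.06 × 9.81 = 88.88 N.
From L = ½ρV²S·CL,max = W: V_stall = √(2W/(ρSCL,max)) = √(2·88.88/(1.21·2.53·1.17))
V_stall = √49.63 = 7.04 m/s

V_stall = 7.04 m/s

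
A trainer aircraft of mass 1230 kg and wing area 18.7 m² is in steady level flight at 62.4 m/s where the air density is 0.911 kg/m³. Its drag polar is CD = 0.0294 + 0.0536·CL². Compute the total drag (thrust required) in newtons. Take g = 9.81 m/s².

Level flight ⇒ L = W = m·g = 1230 × 9.81 = 12066 N.
q = ½ρv² = ½ × 0.911 × 62.4² = 1774 Pa.
CL = 2W/(ρv²S) = 2×12066/(0.911×62.4²×18.7) = 0.3638.
CD = 0.0294 + 0.0536 × 0.3638² = 0.03649.
D = q·S·CD = 1774 × 18.7 × 0.03649 = 1210 N

D = 1210 N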